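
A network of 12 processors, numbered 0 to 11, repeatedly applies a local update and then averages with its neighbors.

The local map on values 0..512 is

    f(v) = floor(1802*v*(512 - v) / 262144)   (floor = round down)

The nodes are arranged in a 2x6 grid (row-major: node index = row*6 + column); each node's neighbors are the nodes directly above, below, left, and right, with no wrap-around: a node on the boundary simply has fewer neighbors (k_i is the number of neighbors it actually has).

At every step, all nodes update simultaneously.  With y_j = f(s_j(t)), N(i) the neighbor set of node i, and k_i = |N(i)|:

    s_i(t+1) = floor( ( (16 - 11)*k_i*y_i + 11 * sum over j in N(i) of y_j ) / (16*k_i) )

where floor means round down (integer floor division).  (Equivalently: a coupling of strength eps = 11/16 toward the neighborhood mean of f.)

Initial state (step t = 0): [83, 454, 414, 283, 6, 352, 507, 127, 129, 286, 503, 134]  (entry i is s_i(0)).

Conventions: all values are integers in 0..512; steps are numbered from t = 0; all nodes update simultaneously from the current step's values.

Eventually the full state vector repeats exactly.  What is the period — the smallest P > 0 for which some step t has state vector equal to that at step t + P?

Answer: 4
Key observation: The state at step 12, [450, 450, 450, 450, 450, 450, 450, 450, 450, 450, 450, 450], reappears at step 16 — and no state repeats earlier — so the cycle the system enters has period 4.

Derivation:
t=0: [83, 454, 414, 283, 6, 352, 507, 127, 129, 286, 503, 134]
t=1: [144, 253, 308, 309, 204, 247, 204, 228, 348, 325, 195, 252]
t=2: [416, 424, 426, 427, 433, 443, 412, 430, 418, 416, 429, 440]
t=3: [270, 255, 256, 251, 234, 221, 265, 261, 260, 260, 242, 223]
t=4: [449, 449, 450, 449, 447, 444, 449, 449, 450, 449, 447, 444]
t=5: [194, 193, 192, 194, 199, 204, 194, 193, 192, 194, 199, 204]
t=6: [423, 423, 422, 424, 427, 429, 423, 423, 422, 424, 427, 429]
t=7: [258, 258, 259, 255, 249, 245, 258, 258, 259, 255, 249, 245]
t=8: [450, 450, 450, 450, 449, 449, 450, 450, 450, 450, 449, 449]
t=9: [191, 191, 191, 191, 193, 194, 191, 191, 191, 191, 193, 194]
t=10: [421, 421, 421, 421, 422, 423, 421, 421, 421, 421, 422, 423]
t=11: [263, 263, 263, 262, 260, 259, 263, 263, 263, 262, 260, 259]
t=12: [450, 450, 450, 450, 450, 450, 450, 450, 450, 450, 450, 450]
t=13: [191, 191, 191, 191, 191, 191, 191, 191, 191, 191, 191, 191]
t=14: [421, 421, 421, 421, 421, 421, 421, 421, 421, 421, 421, 421]
t=15: [263, 263, 263, 263, 263, 263, 263, 263, 263, 263, 263, 263]
t=16: [450, 450, 450, 450, 450, 450, 450, 450, 450, 450, 450, 450]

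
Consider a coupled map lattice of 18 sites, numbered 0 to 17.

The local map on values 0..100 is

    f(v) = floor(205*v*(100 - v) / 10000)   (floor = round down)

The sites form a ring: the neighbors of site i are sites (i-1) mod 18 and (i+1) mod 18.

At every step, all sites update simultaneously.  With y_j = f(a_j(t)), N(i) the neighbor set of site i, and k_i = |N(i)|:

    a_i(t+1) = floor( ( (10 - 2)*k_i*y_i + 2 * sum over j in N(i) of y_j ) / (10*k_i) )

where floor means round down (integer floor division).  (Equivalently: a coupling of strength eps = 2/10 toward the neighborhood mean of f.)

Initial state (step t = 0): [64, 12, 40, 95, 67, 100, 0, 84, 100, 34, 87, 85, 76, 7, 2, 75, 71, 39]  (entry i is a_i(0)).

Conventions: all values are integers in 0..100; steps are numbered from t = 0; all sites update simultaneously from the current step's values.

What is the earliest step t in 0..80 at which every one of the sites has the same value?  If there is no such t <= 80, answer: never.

Answer: 7
Key observation: Synchronization is absorbing here: once all sites are equal they stay equal, and step 7 is the first all-equal step.

Derivation:
t=0: [64, 12, 40, 95, 67, 100, 0, 84, 100, 34, 87, 85, 76, 7, 2, 75, 71, 39]  (not all equal)
t=1: [44, 26, 42, 16, 36, 4, 2, 21, 7, 39, 25, 26, 33, 14, 8, 35, 42, 47]  (not all equal)
t=2: [49, 41, 45, 31, 41, 10, 7, 28, 18, 43, 39, 39, 42, 25, 19, 43, 48, 50]  (not all equal)
t=3: [50, 49, 49, 44, 45, 20, 16, 37, 33, 47, 48, 48, 47, 38, 33, 48, 50, 51]  (not all equal)
t=4: [51, 51, 50, 50, 48, 33, 29, 44, 45, 50, 51, 51, 50, 48, 45, 50, 51, 51]  (not all equal)
t=5: [51, 51, 51, 51, 50, 45, 43, 49, 50, 50, 51, 51, 51, 50, 50, 50, 51, 51]  (not all equal)
t=6: [51, 51, 51, 51, 50, 50, 50, 50, 51, 51, 51, 51, 51, 51, 51, 51, 51, 51]  (not all equal)
t=7: [51, 51, 51, 51, 51, 51, 51, 51, 51, 51, 51, 51, 51, 51, 51, 51, 51, 51]  (all equal)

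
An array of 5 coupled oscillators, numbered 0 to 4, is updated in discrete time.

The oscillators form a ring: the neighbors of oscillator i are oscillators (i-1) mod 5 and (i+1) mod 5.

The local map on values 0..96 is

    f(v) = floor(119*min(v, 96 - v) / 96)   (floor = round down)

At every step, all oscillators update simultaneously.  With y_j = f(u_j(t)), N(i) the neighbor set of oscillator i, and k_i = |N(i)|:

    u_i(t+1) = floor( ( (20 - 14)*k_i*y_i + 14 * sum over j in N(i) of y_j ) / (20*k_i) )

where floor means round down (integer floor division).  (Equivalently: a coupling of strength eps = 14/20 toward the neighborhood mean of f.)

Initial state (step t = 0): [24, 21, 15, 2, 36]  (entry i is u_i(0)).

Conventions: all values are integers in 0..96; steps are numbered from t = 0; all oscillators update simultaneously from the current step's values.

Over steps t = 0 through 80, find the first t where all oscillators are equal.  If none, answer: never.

Simulating step by step:
t=0: [24, 21, 15, 2, 36]  (not all equal)
t=1: [33, 24, 15, 22, 24]  (not all equal)
t=2: [32, 29, 25, 24, 32]  (not all equal)
t=3: [37, 34, 31, 32, 35]  (not all equal)
t=4: [43, 41, 39, 40, 42]  (not all equal)
t=5: [51, 50, 49, 49, 51]  (not all equal)
t=6: [55, 56, 57, 56, 56]  (not all equal)
t=7: [49, 49, 48, 48, 49]  (not all equal)
t=8: [58, 58, 58, 58, 58]  (all equal)

Answer: 8
Key observation: Synchronization is absorbing here: once all oscillators are equal they stay equal, and step 8 is the first all-equal step.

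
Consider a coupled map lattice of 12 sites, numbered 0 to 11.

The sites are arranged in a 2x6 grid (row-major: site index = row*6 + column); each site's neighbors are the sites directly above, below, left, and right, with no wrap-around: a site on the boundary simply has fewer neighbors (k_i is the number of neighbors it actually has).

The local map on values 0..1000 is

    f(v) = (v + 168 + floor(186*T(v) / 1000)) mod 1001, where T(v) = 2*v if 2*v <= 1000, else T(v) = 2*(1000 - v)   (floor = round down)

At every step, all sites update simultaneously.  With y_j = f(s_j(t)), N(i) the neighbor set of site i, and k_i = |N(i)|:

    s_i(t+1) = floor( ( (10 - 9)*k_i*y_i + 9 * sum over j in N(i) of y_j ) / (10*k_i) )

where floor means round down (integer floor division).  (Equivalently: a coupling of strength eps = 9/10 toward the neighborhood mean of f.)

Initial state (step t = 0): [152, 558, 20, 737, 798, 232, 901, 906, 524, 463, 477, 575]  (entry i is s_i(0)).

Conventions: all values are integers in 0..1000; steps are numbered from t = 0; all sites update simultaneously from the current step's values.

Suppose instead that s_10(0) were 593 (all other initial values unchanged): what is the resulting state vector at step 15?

Answer: [745, 716, 517, 717, 593, 746, 756, 577, 635, 609, 787, 562]
Key observation: This trace re-runs the system from the modified initial state.

Derivation:
t=0: [152, 558, 20, 737, 798, 232, 901, 906, 524, 463, 593, 575]
t=1: [484, 292, 547, 311, 423, 472, 227, 569, 418, 614, 614, 719]
t=2: [554, 840, 659, 826, 775, 864, 825, 626, 885, 770, 891, 882]
t=3: [144, 838, 160, 305, 73, 60, 824, 158, 581, 76, 51, 89]
t=4: [90, 347, 505, 336, 348, 276, 342, 345, 403, 545, 272, 248]
t=5: [605, 601, 683, 778, 579, 573, 483, 664, 786, 654, 664, 539]
t=6: [878, 944, 389, 849, 654, 891, 926, 629, 865, 399, 914, 922]
t=7: [121, 530, 155, 717, 179, 490, 473, 193, 713, 151, 546, 106]
t=8: [793, 431, 892, 449, 854, 410, 426, 845, 454, 895, 418, 806]
t=9: [683, 137, 709, 160, 684, 127, 122, 697, 159, 704, 140, 666]
t=10: [407, 914, 436, 919, 423, 901, 908, 420, 921, 438, 908, 411]
t=11: [172, 682, 180, 696, 173, 675, 672, 175, 695, 179, 685, 168]
t=12: [908, 464, 917, 467, 913, 457, 461, 912, 468, 918, 461, 909]
t=13: [732, 180, 738, 183, 732, 178, 179, 735, 183, 736, 180, 728]
t=14: [472, 341, 375, 342, 473, 939, 490, 373, 42, 375, 640, 471]
t=15: [745, 716, 517, 717, 593, 746, 756, 577, 635, 609, 787, 562]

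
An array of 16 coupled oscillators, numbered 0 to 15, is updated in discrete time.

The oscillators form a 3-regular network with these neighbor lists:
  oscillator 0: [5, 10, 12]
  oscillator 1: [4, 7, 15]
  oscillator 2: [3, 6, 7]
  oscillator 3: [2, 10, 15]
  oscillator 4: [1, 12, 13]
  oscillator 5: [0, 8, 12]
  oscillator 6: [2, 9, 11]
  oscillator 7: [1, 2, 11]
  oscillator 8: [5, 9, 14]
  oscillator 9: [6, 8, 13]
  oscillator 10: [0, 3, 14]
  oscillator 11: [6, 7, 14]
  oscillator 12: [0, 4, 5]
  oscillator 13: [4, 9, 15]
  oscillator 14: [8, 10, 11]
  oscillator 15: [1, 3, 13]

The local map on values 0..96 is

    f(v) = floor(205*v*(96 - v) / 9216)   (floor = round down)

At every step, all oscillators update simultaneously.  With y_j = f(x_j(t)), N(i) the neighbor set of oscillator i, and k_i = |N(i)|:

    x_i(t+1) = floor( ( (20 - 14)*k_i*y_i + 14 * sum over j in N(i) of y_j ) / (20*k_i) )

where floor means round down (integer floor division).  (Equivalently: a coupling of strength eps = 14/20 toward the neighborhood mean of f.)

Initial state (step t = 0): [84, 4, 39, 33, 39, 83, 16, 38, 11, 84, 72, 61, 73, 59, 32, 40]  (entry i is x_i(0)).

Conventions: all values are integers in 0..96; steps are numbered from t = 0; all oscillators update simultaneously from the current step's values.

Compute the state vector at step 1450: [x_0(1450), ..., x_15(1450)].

Answer: [51, 51, 51, 51, 51, 51, 51, 51, 51, 51, 51, 51, 51, 51, 51, 51]
Key observation: The state at step 4, [51, 51, 51, 51, 51, 51, 51, 51, 51, 51, 51, 51, 51, 51, 51, 51], reappears at step 5: the system is in a cycle of period 1 from step 4 on.  Therefore the state at step 1450 equals the state at step 4 + ((1450 - 4) mod 1) = 4, which is [51, 51, 51, 51, 51, 51, 51, 51, 51, 51, 51, 51, 51, 51, 51, 51].

Derivation:
t=0: [84, 4, 39, 33, 39, 83, 16, 38, 11, 84, 72, 61, 73, 59, 32, 40]
t=1: [29, 36, 43, 45, 36, 25, 35, 38, 27, 29, 37, 42, 33, 42, 38, 38]
t=2: [43, 48, 49, 49, 48, 42, 47, 49, 42, 45, 47, 48, 44, 47, 47, 49]
t=3: [50, 51, 51, 51, 50, 50, 51, 51, 50, 50, 50, 51, 50, 51, 50, 51]
t=4: [51, 51, 51, 51, 51, 51, 51, 51, 51, 51, 51, 51, 51, 51, 51, 51]
t=5: [51, 51, 51, 51, 51, 51, 51, 51, 51, 51, 51, 51, 51, 51, 51, 51]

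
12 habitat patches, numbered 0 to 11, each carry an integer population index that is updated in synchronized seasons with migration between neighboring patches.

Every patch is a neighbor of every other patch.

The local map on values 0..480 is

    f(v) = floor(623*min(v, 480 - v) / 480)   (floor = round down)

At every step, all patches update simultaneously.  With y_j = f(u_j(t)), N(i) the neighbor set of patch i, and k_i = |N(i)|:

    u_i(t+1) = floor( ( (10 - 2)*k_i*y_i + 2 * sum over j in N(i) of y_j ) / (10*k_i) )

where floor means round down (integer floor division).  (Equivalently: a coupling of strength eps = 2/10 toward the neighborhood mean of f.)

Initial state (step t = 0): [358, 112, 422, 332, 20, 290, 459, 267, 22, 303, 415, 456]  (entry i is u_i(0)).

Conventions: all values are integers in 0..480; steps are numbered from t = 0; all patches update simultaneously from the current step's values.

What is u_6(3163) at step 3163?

Simulating step by step:
t=0: [358, 112, 422, 332, 20, 290, 459, 267, 22, 303, 415, 456]
t=1: [151, 140, 86, 177, 47, 219, 48, 243, 49, 206, 93, 51]
t=2: [187, 176, 122, 214, 83, 257, 83, 275, 84, 244, 129, 86]
t=3: [232, 221, 166, 259, 126, 268, 126, 251, 128, 282, 173, 129]
t=4: [286, 274, 218, 274, 178, 265, 178, 283, 180, 251, 226, 181]
t=5: [252, 265, 277, 265, 237, 274, 237, 256, 238, 288, 285, 239]
t=6: [292, 280, 267, 280, 301, 270, 301, 288, 302, 256, 259, 304]
t=7: [246, 258, 271, 258, 236, 268, 236, 250, 236, 282, 279, 233]
t=8: [299, 288, 274, 288, 302, 277, 302, 295, 302, 263, 266, 299]
t=9: [237, 248, 263, 248, 234, 259, 234, 241, 234, 274, 270, 237]
t=10: [304, 299, 284, 299, 301, 287, 301, 306, 301, 273, 277, 304]
t=11: [230, 235, 250, 235, 233, 247, 233, 228, 233, 261, 257, 230]
t=12: [298, 303, 298, 303, 301, 301, 301, 295, 301, 287, 291, 298]
t=13: [235, 230, 235, 230, 232, 232, 232, 239, 232, 246, 242, 235]
t=14: [304, 299, 304, 299, 301, 301, 301, 308, 301, 303, 306, 304]
t=15: [228, 233, 228, 233, 231, 231, 231, 224, 231, 229, 226, 228]
t=16: [295, 300, 295, 300, 298, 298, 298, 291, 298, 297, 293, 295]
t=17: [239, 234, 239, 234, 236, 236, 236, 243, 236, 237, 241, 239]
t=18: [309, 303, 309, 303, 306, 306, 306, 307, 306, 307, 309, 309]
t=19: [221, 227, 221, 227, 224, 224, 224, 224, 224, 224, 221, 221]
t=20: [286, 292, 286, 292, 289, 289, 289, 289, 289, 289, 286, 286]
t=21: [250, 244, 250, 244, 247, 247, 247, 247, 247, 247, 250, 250]
t=22: [298, 304, 298, 304, 301, 301, 301, 301, 301, 301, 298, 298]
t=23: [235, 229, 235, 229, 232, 232, 232, 232, 232, 232, 235, 235]
t=24: [304, 298, 304, 298, 301, 301, 301, 301, 301, 301, 304, 304]
t=25: [228, 234, 228, 234, 231, 231, 231, 231, 231, 231, 228, 228]
t=26: [295, 301, 295, 301, 298, 298, 298, 298, 298, 298, 295, 295]
t=27: [239, 233, 239, 233, 236, 236, 236, 236, 236, 236, 239, 239]
t=28: [309, 303, 309, 303, 306, 306, 306, 306, 306, 306, 309, 309]
t=29: [221, 227, 221, 227, 224, 224, 224, 224, 224, 224, 221, 221]

Answer: u_6(3163) = 232
Key observation: The state at step 19, [221, 227, 221, 227, 224, 224, 224, 224, 224, 224, 221, 221], reappears at step 29: the system is in a cycle of period 10 from step 19 on.  Therefore the state at step 3163 equals the state at step 19 + ((3163 - 19) mod 10) = 23, which is [235, 229, 235, 229, 232, 232, 232, 232, 232, 232, 235, 235].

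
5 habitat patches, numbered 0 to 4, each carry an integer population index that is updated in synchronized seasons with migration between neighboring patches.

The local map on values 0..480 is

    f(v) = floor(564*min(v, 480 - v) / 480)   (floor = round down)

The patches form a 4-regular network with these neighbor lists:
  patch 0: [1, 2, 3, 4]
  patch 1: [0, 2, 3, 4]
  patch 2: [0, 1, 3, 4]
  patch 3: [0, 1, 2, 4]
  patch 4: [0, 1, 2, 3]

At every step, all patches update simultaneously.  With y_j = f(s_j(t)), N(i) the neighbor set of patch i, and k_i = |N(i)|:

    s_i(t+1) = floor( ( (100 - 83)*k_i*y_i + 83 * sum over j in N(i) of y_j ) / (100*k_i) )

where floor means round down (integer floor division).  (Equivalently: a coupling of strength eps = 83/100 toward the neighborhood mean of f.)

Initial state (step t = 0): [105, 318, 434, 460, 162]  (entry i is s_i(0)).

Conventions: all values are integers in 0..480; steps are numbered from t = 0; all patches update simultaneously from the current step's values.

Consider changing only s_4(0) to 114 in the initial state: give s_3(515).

Answer: s_3(515) = 278
Key observation: The state at step 11, [278, 278, 278, 278, 278], reappears at step 13: the system is in a cycle of period 2 from step 11 on.  Therefore the state at step 515 equals the state at step 11 + ((515 - 11) mod 2) = 11, which is [278, 278, 278, 278, 278].

Derivation:
t=0: [105, 318, 434, 460, 114]
t=1: [103, 101, 106, 107, 103]
t=2: [121, 121, 121, 121, 121]
t=3: [142, 142, 142, 142, 142]
t=4: [166, 166, 166, 166, 166]
t=5: [195, 195, 195, 195, 195]
t=6: [229, 229, 229, 229, 229]
t=7: [269, 269, 269, 269, 269]
t=8: [247, 247, 247, 247, 247]
t=9: [273, 273, 273, 273, 273]
t=10: [243, 243, 243, 243, 243]
t=11: [278, 278, 278, 278, 278]
t=12: [237, 237, 237, 237, 237]
t=13: [278, 278, 278, 278, 278]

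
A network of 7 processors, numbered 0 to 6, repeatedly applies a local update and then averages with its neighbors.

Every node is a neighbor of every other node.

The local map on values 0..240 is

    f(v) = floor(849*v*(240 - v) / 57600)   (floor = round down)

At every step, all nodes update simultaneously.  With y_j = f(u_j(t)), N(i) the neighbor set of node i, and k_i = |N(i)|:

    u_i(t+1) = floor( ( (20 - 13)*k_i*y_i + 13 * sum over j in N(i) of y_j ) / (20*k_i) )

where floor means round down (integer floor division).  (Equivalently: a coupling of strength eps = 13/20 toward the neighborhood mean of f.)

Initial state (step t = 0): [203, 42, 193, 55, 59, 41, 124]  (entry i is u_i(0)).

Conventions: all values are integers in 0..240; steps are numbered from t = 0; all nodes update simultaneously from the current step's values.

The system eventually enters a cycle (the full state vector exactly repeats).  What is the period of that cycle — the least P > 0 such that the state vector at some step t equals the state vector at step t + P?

Simulating step by step:
t=0: [203, 42, 193, 55, 59, 41, 124]
t=1: [135, 138, 140, 144, 146, 137, 159]
t=2: [204, 204, 203, 203, 202, 204, 199]
t=3: [110, 110, 110, 110, 111, 110, 113]
t=4: [210, 210, 210, 210, 210, 210, 210]
t=5: [92, 92, 92, 92, 92, 92, 92]
t=6: [200, 200, 200, 200, 200, 200, 200]
t=7: [117, 117, 117, 117, 117, 117, 117]
t=8: [212, 212, 212, 212, 212, 212, 212]
t=9: [87, 87, 87, 87, 87, 87, 87]
t=10: [196, 196, 196, 196, 196, 196, 196]
t=11: [127, 127, 127, 127, 127, 127, 127]
t=12: [211, 211, 211, 211, 211, 211, 211]
t=13: [90, 90, 90, 90, 90, 90, 90]
t=14: [198, 198, 198, 198, 198, 198, 198]
t=15: [122, 122, 122, 122, 122, 122, 122]
t=16: [212, 212, 212, 212, 212, 212, 212]

Answer: 8
Key observation: The state at step 8, [212, 212, 212, 212, 212, 212, 212], reappears at step 16 — and no state repeats earlier — so the cycle the system enters has period 8.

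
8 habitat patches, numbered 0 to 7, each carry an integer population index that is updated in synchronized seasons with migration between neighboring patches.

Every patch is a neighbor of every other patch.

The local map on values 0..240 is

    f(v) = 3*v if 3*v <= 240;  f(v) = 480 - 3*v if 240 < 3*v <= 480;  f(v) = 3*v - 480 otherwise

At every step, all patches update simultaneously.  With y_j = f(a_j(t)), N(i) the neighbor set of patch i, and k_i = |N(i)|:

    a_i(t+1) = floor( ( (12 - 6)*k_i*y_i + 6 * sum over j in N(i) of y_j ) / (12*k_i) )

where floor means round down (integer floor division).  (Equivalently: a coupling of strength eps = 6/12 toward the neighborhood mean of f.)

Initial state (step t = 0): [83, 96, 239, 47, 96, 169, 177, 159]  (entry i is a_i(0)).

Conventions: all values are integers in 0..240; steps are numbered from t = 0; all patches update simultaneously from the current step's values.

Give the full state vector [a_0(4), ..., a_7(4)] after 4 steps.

Simulating step by step:
t=0: [83, 96, 239, 47, 96, 169, 177, 159]
t=1: [175, 159, 178, 137, 159, 88, 98, 78]
t=2: [77, 59, 81, 87, 59, 150, 137, 158]
t=3: [180, 157, 183, 175, 157, 94, 111, 84]
t=4: [80, 58, 84, 73, 58, 139, 117, 152]

Answer: [80, 58, 84, 73, 58, 139, 117, 152]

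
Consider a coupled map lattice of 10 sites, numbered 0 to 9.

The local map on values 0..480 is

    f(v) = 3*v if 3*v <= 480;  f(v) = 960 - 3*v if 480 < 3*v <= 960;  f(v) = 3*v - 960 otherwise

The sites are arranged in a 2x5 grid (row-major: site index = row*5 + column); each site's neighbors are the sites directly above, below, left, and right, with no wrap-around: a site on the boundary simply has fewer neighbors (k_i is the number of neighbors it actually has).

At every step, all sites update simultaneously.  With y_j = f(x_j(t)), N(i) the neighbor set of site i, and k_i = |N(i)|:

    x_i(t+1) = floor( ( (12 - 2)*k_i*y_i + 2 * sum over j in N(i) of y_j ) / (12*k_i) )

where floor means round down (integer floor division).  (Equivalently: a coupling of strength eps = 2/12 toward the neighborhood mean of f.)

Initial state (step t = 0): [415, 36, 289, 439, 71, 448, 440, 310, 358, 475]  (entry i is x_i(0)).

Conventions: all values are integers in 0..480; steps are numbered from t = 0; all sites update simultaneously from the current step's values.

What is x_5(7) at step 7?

Answer: x_5(7) = 345

Derivation:
t=0: [415, 36, 289, 439, 71, 448, 440, 310, 358, 475]
t=1: [278, 131, 105, 320, 246, 373, 329, 56, 142, 414]
t=2: [151, 353, 293, 53, 208, 145, 62, 182, 380, 289]
t=3: [422, 122, 104, 165, 301, 415, 207, 369, 187, 120]
t=4: [309, 358, 314, 430, 116, 291, 326, 180, 386, 338]
t=5: [44, 98, 63, 306, 322, 76, 49, 363, 209, 90]
t=6: [153, 271, 183, 64, 31, 213, 158, 144, 302, 253]
t=7: [421, 197, 385, 191, 110, 345, 445, 412, 90, 179]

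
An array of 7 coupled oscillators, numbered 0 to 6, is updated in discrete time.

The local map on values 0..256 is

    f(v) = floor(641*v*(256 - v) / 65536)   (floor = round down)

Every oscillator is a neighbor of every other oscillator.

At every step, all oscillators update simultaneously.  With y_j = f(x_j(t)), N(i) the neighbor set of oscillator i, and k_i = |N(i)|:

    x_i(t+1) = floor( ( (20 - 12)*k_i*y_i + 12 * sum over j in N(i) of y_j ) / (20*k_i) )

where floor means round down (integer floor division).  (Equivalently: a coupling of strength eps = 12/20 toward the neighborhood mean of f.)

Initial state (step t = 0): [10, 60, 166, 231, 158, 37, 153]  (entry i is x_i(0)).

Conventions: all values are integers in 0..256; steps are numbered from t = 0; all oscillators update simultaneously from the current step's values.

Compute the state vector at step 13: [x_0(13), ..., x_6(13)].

Answer: [154, 154, 154, 154, 154, 154, 154]

Derivation:
t=0: [10, 60, 166, 231, 158, 37, 153]
t=1: [79, 107, 116, 89, 117, 96, 118]
t=2: [147, 152, 153, 149, 153, 151, 153]
t=3: [155, 154, 154, 154, 154, 154, 154]
t=4: [153, 153, 153, 153, 153, 153, 153]
t=5: [154, 154, 154, 154, 154, 154, 154]
t=6: [153, 153, 153, 153, 153, 153, 153]
t=7: [154, 154, 154, 154, 154, 154, 154]
t=8: [153, 153, 153, 153, 153, 153, 153]
t=9: [154, 154, 154, 154, 154, 154, 154]
t=10: [153, 153, 153, 153, 153, 153, 153]
t=11: [154, 154, 154, 154, 154, 154, 154]
t=12: [153, 153, 153, 153, 153, 153, 153]
t=13: [154, 154, 154, 154, 154, 154, 154]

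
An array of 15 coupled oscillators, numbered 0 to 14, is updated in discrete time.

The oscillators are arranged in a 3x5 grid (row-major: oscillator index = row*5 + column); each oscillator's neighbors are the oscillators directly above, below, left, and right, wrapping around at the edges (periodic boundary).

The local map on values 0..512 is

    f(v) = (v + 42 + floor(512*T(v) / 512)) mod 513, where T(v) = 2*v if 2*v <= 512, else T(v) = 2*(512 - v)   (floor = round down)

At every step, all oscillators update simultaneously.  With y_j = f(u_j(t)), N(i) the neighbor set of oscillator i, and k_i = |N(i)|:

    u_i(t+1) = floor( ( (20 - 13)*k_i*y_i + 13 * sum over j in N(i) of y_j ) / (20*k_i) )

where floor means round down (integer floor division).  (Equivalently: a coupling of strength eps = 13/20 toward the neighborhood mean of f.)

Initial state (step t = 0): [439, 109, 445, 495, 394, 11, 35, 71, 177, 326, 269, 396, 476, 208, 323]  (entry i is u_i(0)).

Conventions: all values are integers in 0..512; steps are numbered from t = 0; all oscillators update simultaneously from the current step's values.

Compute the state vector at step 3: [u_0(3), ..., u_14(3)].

Answer: [333, 303, 267, 260, 340, 217, 227, 226, 195, 228, 223, 169, 194, 259, 278]

Derivation:
t=0: [439, 109, 445, 495, 394, 11, 35, 71, 177, 326, 269, 396, 476, 208, 323]
t=1: [184, 214, 161, 98, 157, 151, 190, 152, 133, 164, 193, 197, 136, 122, 214]
t=2: [154, 110, 240, 257, 98, 223, 243, 337, 359, 187, 178, 176, 326, 369, 147]
t=3: [333, 303, 267, 260, 340, 217, 227, 226, 195, 228, 223, 169, 194, 259, 278]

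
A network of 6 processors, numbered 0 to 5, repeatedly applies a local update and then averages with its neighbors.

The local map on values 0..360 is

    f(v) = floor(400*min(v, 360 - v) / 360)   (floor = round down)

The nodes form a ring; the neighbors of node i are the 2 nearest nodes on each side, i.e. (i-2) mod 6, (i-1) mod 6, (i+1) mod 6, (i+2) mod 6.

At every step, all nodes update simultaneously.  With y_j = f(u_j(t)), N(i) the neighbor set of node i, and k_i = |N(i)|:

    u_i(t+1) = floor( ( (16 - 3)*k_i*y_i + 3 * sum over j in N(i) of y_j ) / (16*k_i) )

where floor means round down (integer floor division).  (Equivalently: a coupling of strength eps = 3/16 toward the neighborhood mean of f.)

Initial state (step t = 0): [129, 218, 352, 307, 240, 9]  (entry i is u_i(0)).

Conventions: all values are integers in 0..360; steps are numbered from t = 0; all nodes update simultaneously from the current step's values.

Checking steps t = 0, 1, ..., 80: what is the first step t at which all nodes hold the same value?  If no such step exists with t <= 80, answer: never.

Simulating step by step:
t=0: [129, 218, 352, 307, 240, 9]  (not all equal)
t=1: [130, 137, 29, 61, 118, 31]  (not all equal)
t=2: [133, 136, 49, 70, 119, 50]  (not all equal)
t=3: [137, 138, 67, 80, 122, 68]  (not all equal)
t=4: [143, 142, 84, 91, 127, 85]  (not all equal)
t=5: [151, 148, 101, 104, 135, 102]  (not all equal)
t=6: [160, 157, 118, 118, 145, 119]  (not all equal)
t=7: [171, 168, 136, 134, 157, 137]  (not all equal)
t=8: [185, 181, 155, 151, 171, 156]  (not all equal)
t=9: [191, 193, 174, 170, 187, 175]  (not all equal)
t=10: [187, 186, 192, 188, 191, 192]  (not all equal)
t=11: [191, 192, 186, 190, 187, 186]  (not all equal)
t=12: [187, 186, 192, 188, 191, 192]  (not all equal)

Answer: never
Key observation: The state at step 10 reappears at step 12 — the system is in a cycle of period 2 from step 10 on.  No step 0..12 is synchronized, and the cycle repeats forever, so no step up to 80 (or ever) has all nodes equal.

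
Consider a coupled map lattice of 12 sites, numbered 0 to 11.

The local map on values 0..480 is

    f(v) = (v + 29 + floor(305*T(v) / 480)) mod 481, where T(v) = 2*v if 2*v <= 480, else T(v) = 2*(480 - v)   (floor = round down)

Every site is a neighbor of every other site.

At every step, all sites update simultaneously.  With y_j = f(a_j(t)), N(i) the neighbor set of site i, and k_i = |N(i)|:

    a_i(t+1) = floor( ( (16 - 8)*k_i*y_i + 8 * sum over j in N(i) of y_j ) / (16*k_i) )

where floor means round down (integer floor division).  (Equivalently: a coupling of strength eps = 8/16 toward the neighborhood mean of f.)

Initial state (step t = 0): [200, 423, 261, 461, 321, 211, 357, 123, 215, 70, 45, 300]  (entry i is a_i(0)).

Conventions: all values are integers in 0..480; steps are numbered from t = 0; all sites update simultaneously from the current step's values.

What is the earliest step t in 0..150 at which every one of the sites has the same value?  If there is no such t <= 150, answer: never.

Simulating step by step:
t=0: [200, 423, 261, 461, 321, 211, 357, 123, 215, 70, 45, 300]  (not all equal)
t=1: [49, 67, 87, 63, 80, 60, 76, 188, 64, 133, 107, 82]  (not all equal)
t=2: [188, 206, 227, 202, 220, 199, 215, 331, 203, 275, 247, 222]  (not all equal)
t=3: [270, 70, 92, 66, 85, 282, 80, 94, 67, 101, 105, 87]  (not all equal)
t=4: [146, 192, 215, 188, 208, 144, 203, 217, 190, 225, 229, 210]  (not all equal)
t=5: [270, 318, 123, 313, 115, 268, 110, 125, 315, 133, 137, 117]  (not all equal)
t=6: [153, 147, 255, 148, 247, 154, 241, 257, 148, 265, 269, 249]  (not all equal)
t=7: [283, 276, 152, 278, 153, 283, 153, 152, 278, 151, 150, 153]  (not all equal)
t=8: [174, 175, 307, 174, 308, 174, 308, 307, 174, 306, 305, 308]  (not all equal)
t=9: [312, 313, 153, 312, 153, 312, 153, 153, 312, 154, 154, 153]  (not all equal)
t=10: [169, 169, 307, 169, 307, 169, 307, 307, 169, 308, 308, 307]  (not all equal)
t=11: [304, 304, 150, 304, 150, 304, 150, 150, 304, 150, 150, 150]  (not all equal)
t=12: [168, 168, 302, 168, 302, 168, 302, 302, 168, 302, 302, 302]  (not all equal)
t=13: [303, 303, 151, 303, 151, 303, 151, 151, 303, 151, 151, 151]  (not all equal)
t=14: [169, 169, 303, 169, 303, 169, 303, 303, 169, 303, 303, 303]  (not all equal)
t=15: [304, 304, 151, 304, 151, 304, 151, 151, 304, 151, 151, 151]  (not all equal)
t=16: [169, 169, 303, 169, 303, 169, 303, 303, 169, 303, 303, 303]  (not all equal)

Answer: never
Key observation: The state at step 14 reappears at step 16 — the system is in a cycle of period 2 from step 14 on.  No step 0..16 is synchronized, and the cycle repeats forever, so no step up to 150 (or ever) has all sites equal.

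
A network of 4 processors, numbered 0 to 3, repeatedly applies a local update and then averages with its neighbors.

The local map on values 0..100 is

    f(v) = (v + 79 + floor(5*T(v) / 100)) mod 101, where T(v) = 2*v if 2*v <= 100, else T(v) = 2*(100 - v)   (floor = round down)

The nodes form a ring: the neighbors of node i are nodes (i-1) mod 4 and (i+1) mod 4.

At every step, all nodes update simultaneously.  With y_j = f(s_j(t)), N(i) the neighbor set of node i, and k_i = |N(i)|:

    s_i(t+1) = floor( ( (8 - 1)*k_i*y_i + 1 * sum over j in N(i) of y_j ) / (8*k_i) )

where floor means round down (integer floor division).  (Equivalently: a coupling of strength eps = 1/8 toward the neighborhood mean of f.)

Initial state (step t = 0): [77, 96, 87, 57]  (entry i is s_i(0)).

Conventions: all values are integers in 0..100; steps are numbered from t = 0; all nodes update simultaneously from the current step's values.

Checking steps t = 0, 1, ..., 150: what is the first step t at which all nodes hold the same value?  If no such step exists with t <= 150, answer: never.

Simulating step by step:
t=0: [77, 96, 87, 57]  (not all equal)
t=1: [56, 72, 64, 41]  (not all equal)
t=2: [37, 50, 44, 25]  (not all equal)
t=3: [18, 31, 25, 7]  (not all equal)
t=4: [91, 16, 10, 81]  (not all equal)
t=5: [70, 93, 88, 62]  (not all equal)
t=6: [51, 69, 65, 45]  (not all equal)
t=7: [33, 48, 45, 28]  (not all equal)
t=8: [14, 28, 26, 9]  (not all equal)
t=9: [88, 13, 11, 83]  (not all equal)
t=10: [68, 91, 89, 64]  (not all equal)
t=11: [50, 67, 66, 46]  (not all equal)
t=12: [33, 47, 45, 29]  (not all equal)
t=13: [14, 27, 26, 10]  (not all equal)
t=14: [88, 12, 11, 85]  (not all equal)
t=15: [68, 90, 89, 65]  (not all equal)
t=16: [50, 67, 66, 47]  (not all equal)
t=17: [33, 47, 45, 30]  (not all equal)
t=18: [14, 27, 26, 12]  (not all equal)
t=19: [88, 12, 11, 86]  (not all equal)
t=20: [68, 90, 89, 66]  (not all equal)
t=21: [50, 67, 66, 48]  (not all equal)
t=22: [33, 47, 46, 31]  (not all equal)
t=23: [14, 28, 27, 13]  (not all equal)
t=24: [88, 13, 12, 87]  (not all equal)
t=25: [68, 91, 90, 67]  (not all equal)
t=26: [50, 67, 67, 49]  (not all equal)
t=27: [33, 47, 46, 32]  (not all equal)
t=28: [14, 28, 27, 14]  (not all equal)
t=29: [88, 13, 12, 88]  (not all equal)
t=30: [68, 91, 90, 68]  (not all equal)
t=31: [50, 67, 67, 50]  (not all equal)
t=32: [33, 47, 47, 33]  (not all equal)
t=33: [14, 28, 28, 14]  (not all equal)
t=34: [88, 13, 13, 88]  (not all equal)
t=35: [68, 91, 91, 68]  (not all equal)
t=36: [50, 67, 67, 50]  (not all equal)

Answer: never
Key observation: The state at step 31 reappears at step 36 — the system is in a cycle of period 5 from step 31 on.  No step 0..36 is synchronized, and the cycle repeats forever, so no step up to 150 (or ever) has all nodes equal.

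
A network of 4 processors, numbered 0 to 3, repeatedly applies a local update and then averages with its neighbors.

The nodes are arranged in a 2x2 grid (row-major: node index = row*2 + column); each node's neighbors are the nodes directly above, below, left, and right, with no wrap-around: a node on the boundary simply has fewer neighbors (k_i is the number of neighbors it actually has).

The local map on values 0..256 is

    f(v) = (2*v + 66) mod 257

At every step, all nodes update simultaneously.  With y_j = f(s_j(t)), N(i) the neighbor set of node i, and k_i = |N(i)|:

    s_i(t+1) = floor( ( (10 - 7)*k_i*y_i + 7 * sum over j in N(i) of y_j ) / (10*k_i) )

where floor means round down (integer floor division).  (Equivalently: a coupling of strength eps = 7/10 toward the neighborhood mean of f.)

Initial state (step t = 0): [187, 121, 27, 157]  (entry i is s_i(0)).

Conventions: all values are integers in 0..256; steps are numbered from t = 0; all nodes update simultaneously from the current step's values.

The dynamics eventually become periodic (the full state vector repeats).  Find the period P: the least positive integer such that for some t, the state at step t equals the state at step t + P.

Answer: 16
Key observation: The state at step 11, [40, 43, 43, 40], reappears at step 27 — and no state repeats earlier — so the cycle the system enters has period 16.

Derivation:
t=0: [187, 121, 27, 157]
t=1: [114, 122, 143, 96]
t=2: [62, 29, 41, 52]
t=3: [152, 163, 170, 146]
t=4: [133, 115, 119, 129]
t=5: [52, 61, 63, 50]
t=6: [184, 174, 175, 182]
t=7: [163, 169, 170, 162]
t=8: [144, 137, 138, 143]
t=9: [87, 92, 92, 87]
t=10: [247, 243, 243, 247]
t=11: [40, 43, 43, 40]
t=12: [150, 147, 147, 150]
t=13: [104, 107, 107, 104]
t=14: [21, 18, 18, 21]
t=15: [103, 106, 106, 103]
t=16: [19, 16, 16, 19]
t=17: [99, 102, 102, 99]
t=18: [11, 8, 8, 11]
t=19: [83, 86, 86, 83]
t=20: [236, 233, 233, 236]
t=21: [19, 22, 22, 19]
t=22: [108, 105, 105, 108]
t=23: [20, 23, 23, 20]
t=24: [110, 107, 107, 110]
t=25: [24, 27, 27, 24]
t=26: [118, 115, 115, 118]
t=27: [40, 43, 43, 40]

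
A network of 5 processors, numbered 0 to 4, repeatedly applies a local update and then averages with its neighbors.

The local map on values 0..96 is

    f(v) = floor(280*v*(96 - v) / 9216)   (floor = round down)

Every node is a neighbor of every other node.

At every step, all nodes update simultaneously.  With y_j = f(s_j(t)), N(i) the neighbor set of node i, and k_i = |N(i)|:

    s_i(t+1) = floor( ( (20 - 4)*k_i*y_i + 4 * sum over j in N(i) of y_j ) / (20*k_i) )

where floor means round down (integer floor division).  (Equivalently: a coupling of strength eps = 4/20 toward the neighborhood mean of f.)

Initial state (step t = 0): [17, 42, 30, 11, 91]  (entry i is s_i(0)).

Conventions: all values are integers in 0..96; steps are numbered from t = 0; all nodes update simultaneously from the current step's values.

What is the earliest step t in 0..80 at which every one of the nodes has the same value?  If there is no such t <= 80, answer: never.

Answer: 7
Key observation: Synchronization is absorbing here: once all nodes are equal they stay equal, and step 7 is the first all-equal step.

Derivation:
t=0: [17, 42, 30, 11, 91]  (not all equal)
t=1: [40, 61, 55, 31, 20]  (not all equal)
t=2: [66, 63, 66, 61, 49]  (not all equal)
t=3: [60, 63, 60, 63, 67]  (not all equal)
t=4: [64, 63, 64, 63, 60]  (not all equal)
t=5: [62, 63, 62, 63, 64]  (not all equal)
t=6: [63, 63, 63, 63, 62]  (not all equal)
t=7: [63, 63, 63, 63, 63]  (all equal)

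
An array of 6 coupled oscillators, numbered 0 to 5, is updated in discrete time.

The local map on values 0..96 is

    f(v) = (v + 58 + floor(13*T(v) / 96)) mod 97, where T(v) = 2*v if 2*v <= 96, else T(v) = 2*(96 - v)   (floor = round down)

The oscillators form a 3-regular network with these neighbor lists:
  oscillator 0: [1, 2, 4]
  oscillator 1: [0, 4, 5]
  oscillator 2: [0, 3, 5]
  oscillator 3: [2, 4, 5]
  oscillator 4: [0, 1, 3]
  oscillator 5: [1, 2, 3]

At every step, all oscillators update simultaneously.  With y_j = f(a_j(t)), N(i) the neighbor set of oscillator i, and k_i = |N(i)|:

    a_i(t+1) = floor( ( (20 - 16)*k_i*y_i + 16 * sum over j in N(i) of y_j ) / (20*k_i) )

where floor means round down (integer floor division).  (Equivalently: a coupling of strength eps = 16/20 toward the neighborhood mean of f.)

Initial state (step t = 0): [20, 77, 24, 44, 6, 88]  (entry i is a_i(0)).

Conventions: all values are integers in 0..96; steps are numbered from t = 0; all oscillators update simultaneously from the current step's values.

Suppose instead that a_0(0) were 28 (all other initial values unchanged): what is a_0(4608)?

Simulating step by step:
t=0: [28, 77, 24, 44, 6, 88]
t=1: [70, 64, 60, 57, 53, 49]
t=2: [31, 29, 29, 26, 31, 28]
t=3: [50, 43, 67, 68, 49, 93]
t=4: [23, 29, 37, 36, 24, 33]
t=5: [68, 66, 26, 27, 67, 29]
t=6: [50, 51, 77, 77, 50, 76]
t=7: [28, 28, 37, 37, 28, 37]
t=8: [70, 70, 30, 30, 70, 30]
t=9: [53, 53, 80, 80, 53, 80]
t=10: [30, 30, 39, 39, 30, 39]
t=11: [73, 73, 32, 32, 73, 32]
t=12: [29, 29, 11, 11, 29, 11]
t=13: [87, 87, 77, 77, 87, 77]
t=14: [48, 48, 44, 44, 48, 44]
t=15: [20, 20, 17, 17, 20, 17]
t=16: [81, 81, 80, 80, 81, 80]
t=17: [45, 45, 45, 45, 45, 45]
t=18: [18, 18, 18, 18, 18, 18]
t=19: [80, 80, 80, 80, 80, 80]
t=20: [45, 45, 45, 45, 45, 45]

Answer: a_0(4608) = 18
Key observation: The state at step 17, [45, 45, 45, 45, 45, 45], reappears at step 20: the system is in a cycle of period 3 from step 17 on.  Therefore the state at step 4608 equals the state at step 17 + ((4608 - 17) mod 3) = 18, which is [18, 18, 18, 18, 18, 18].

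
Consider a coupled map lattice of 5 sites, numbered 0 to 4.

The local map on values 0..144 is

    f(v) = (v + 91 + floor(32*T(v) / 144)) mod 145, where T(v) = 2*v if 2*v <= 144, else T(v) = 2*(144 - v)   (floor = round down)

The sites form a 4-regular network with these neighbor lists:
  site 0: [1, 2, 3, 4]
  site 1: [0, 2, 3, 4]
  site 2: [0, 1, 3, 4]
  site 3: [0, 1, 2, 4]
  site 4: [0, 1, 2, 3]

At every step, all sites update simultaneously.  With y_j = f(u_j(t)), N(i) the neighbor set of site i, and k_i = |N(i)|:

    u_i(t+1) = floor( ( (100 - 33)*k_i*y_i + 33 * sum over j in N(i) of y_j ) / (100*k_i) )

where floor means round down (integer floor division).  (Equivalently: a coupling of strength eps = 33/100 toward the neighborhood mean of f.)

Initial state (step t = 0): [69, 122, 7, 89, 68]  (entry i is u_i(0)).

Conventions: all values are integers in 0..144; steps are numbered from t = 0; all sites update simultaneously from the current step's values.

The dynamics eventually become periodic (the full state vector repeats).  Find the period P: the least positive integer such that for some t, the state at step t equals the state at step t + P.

Simulating step by step:
t=0: [69, 122, 7, 89, 68]
t=1: [53, 72, 86, 61, 52]
t=2: [28, 44, 48, 35, 27]
t=3: [112, 40, 43, 117, 111]
t=4: [61, 20, 23, 62, 60]
t=5: [48, 98, 101, 48, 47]
t=6: [23, 51, 53, 23, 21]
t=7: [106, 44, 46, 106, 104]
t=8: [58, 23, 25, 58, 57]
t=9: [44, 100, 102, 44, 44]
t=10: [18, 51, 51, 18, 18]
t=11: [100, 43, 43, 100, 100]
t=12: [55, 22, 22, 55, 55]
t=13: [41, 97, 97, 41, 41]
t=14: [14, 48, 48, 14, 14]
t=15: [95, 38, 38, 95, 95]
t=16: [51, 15, 15, 51, 51]
t=17: [34, 88, 88, 34, 34]
t=18: [126, 78, 78, 126, 126]
t=19: [75, 59, 59, 75, 75]
t=20: [47, 35, 35, 47, 47]
t=21: [34, 109, 109, 34, 34]
t=22: [128, 87, 87, 128, 128]
t=23: [77, 63, 63, 77, 77]
t=24: [49, 40, 40, 49, 49]
t=25: [13, 6, 6, 13, 13]
t=26: [107, 101, 101, 107, 107]
t=27: [68, 66, 66, 68, 68]
t=28: [43, 41, 41, 43, 43]
t=29: [7, 5, 5, 7, 7]
t=30: [100, 98, 98, 100, 100]
t=31: [64, 64, 64, 64, 64]
t=32: [38, 38, 38, 38, 38]
t=33: [0, 0, 0, 0, 0]
t=34: [91, 91, 91, 91, 91]
t=35: [60, 60, 60, 60, 60]
t=36: [32, 32, 32, 32, 32]
t=37: [137, 137, 137, 137, 137]
t=38: [86, 86, 86, 86, 86]
t=39: [57, 57, 57, 57, 57]
t=40: [28, 28, 28, 28, 28]
t=41: [131, 131, 131, 131, 131]
t=42: [82, 82, 82, 82, 82]
t=43: [55, 55, 55, 55, 55]
t=44: [25, 25, 25, 25, 25]
t=45: [127, 127, 127, 127, 127]
t=46: [80, 80, 80, 80, 80]
t=47: [54, 54, 54, 54, 54]
t=48: [24, 24, 24, 24, 24]
t=49: [125, 125, 125, 125, 125]
t=50: [79, 79, 79, 79, 79]
t=51: [53, 53, 53, 53, 53]
t=52: [22, 22, 22, 22, 22]
t=53: [122, 122, 122, 122, 122]
t=54: [77, 77, 77, 77, 77]
t=55: [52, 52, 52, 52, 52]
t=56: [21, 21, 21, 21, 21]
t=57: [121, 121, 121, 121, 121]
t=58: [77, 77, 77, 77, 77]

Answer: 4
Key observation: The state at step 54, [77, 77, 77, 77, 77], reappears at step 58 — and no state repeats earlier — so the cycle the system enters has period 4.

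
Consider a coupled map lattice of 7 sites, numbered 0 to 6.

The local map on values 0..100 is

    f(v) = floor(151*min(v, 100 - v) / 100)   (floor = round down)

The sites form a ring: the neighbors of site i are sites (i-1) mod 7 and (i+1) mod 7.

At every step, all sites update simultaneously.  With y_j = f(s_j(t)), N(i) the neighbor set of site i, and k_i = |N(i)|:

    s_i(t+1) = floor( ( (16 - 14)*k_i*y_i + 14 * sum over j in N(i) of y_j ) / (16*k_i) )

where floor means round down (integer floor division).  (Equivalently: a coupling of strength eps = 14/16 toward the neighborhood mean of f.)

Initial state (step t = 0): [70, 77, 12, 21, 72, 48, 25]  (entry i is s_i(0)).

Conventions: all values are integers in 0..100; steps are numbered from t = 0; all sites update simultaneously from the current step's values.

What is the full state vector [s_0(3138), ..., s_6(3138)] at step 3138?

Simulating step by step:
t=0: [70, 77, 12, 21, 72, 48, 25]
t=1: [36, 31, 30, 30, 50, 43, 55]
t=2: [56, 49, 45, 58, 57, 70, 60]
t=3: [66, 67, 67, 65, 55, 59, 56]
t=4: [56, 49, 50, 57, 57, 65, 57]
t=5: [68, 70, 69, 68, 58, 62, 59]
t=6: [52, 46, 46, 53, 53, 61, 53]
t=7: [69, 70, 69, 69, 64, 68, 65]
t=8: [48, 45, 45, 49, 47, 52, 47]
t=9: [68, 69, 69, 69, 72, 70, 71]
t=10: [44, 46, 46, 44, 45, 42, 46]
t=11: [68, 67, 67, 67, 64, 67, 65]
t=12: [50, 48, 49, 51, 49, 52, 48]
t=13: [72, 73, 72, 73, 72, 72, 73]
t=14: [40, 41, 40, 41, 41, 41, 41]
t=15: [60, 60, 60, 60, 61, 61, 60]
t=16: [60, 60, 60, 59, 58, 58, 59]
t=17: [60, 60, 60, 61, 62, 62, 61]
t=18: [59, 60, 59, 58, 57, 57, 58]
t=19: [61, 60, 61, 62, 63, 63, 62]
t=20: [58, 58, 58, 56, 55, 55, 56]
t=21: [64, 63, 64, 65, 66, 66, 65]
t=22: [53, 54, 53, 52, 51, 51, 52]
t=23: [70, 69, 70, 71, 72, 72, 71]
t=24: [44, 45, 44, 43, 42, 42, 43]
t=25: [65, 66, 65, 64, 63, 63, 64]
t=26: [52, 51, 52, 53, 54, 54, 53]
t=27: [71, 72, 71, 70, 69, 69, 70]
t=28: [43, 42, 43, 44, 45, 45, 44]
t=29: [64, 63, 64, 65, 66, 66, 65]

Answer: [52, 51, 52, 53, 54, 54, 53]
Key observation: The state at step 21, [64, 63, 64, 65, 66, 66, 65], reappears at step 29: the system is in a cycle of period 8 from step 21 on.  Therefore the state at step 3138 equals the state at step 21 + ((3138 - 21) mod 8) = 26, which is [52, 51, 52, 53, 54, 54, 53].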